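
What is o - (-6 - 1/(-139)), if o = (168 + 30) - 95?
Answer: 15150/139 ≈ 108.99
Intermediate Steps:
o = 103 (o = 198 - 95 = 103)
o - (-6 - 1/(-139)) = 103 - (-6 - 1/(-139)) = 103 - (-6 - 1*(-1/139)) = 103 - (-6 + 1/139) = 103 - 1*(-833/139) = 103 + 833/139 = 15150/139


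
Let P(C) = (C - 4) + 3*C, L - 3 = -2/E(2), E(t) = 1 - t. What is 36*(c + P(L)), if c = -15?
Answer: 36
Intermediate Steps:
L = 5 (L = 3 - 2/(1 - 1*2) = 3 - 2/(1 - 2) = 3 - 2/(-1) = 3 - 2*(-1) = 3 + 2 = 5)
P(C) = -4 + 4*C (P(C) = (-4 + C) + 3*C = -4 + 4*C)
36*(c + P(L)) = 36*(-15 + (-4 + 4*5)) = 36*(-15 + (-4 + 20)) = 36*(-15 + 16) = 36*1 = 36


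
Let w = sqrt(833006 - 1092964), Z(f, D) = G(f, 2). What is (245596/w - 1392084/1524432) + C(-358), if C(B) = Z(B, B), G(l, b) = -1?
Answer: -243043/127036 - 122798*I*sqrt(259958)/129979 ≈ -1.9132 - 481.69*I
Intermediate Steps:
Z(f, D) = -1
C(B) = -1
w = I*sqrt(259958) (w = sqrt(-259958) = I*sqrt(259958) ≈ 509.86*I)
(245596/w - 1392084/1524432) + C(-358) = (245596/((I*sqrt(259958))) - 1392084/1524432) - 1 = (245596*(-I*sqrt(259958)/259958) - 1392084*1/1524432) - 1 = (-122798*I*sqrt(259958)/129979 - 116007/127036) - 1 = (-116007/127036 - 122798*I*sqrt(259958)/129979) - 1 = -243043/127036 - 122798*I*sqrt(259958)/129979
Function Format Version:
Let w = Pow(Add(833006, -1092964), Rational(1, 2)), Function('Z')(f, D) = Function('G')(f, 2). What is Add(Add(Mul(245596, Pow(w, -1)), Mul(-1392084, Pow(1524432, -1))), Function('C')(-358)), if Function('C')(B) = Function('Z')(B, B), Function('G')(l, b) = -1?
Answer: Add(Rational(-243043, 127036), Mul(Rational(-122798, 129979), I, Pow(259958, Rational(1, 2)))) ≈ Add(-1.9132, Mul(-481.69, I))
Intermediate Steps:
Function('Z')(f, D) = -1
Function('C')(B) = -1
w = Mul(I, Pow(259958, Rational(1, 2))) (w = Pow(-259958, Rational(1, 2)) = Mul(I, Pow(259958, Rational(1, 2))) ≈ Mul(509.86, I))
Add(Add(Mul(245596, Pow(w, -1)), Mul(-1392084, Pow(1524432, -1))), Function('C')(-358)) = Add(Add(Mul(245596, Pow(Mul(I, Pow(259958, Rational(1, 2))), -1)), Mul(-1392084, Pow(1524432, -1))), -1) = Add(Add(Mul(245596, Mul(Rational(-1, 259958), I, Pow(259958, Rational(1, 2)))), Mul(-1392084, Rational(1, 1524432))), -1) = Add(Add(Mul(Rational(-122798, 129979), I, Pow(259958, Rational(1, 2))), Rational(-116007, 127036)), -1) = Add(Add(Rational(-116007, 127036), Mul(Rational(-122798, 129979), I, Pow(259958, Rational(1, 2)))), -1) = Add(Rational(-243043, 127036), Mul(Rational(-122798, 129979), I, Pow(259958, Rational(1, 2))))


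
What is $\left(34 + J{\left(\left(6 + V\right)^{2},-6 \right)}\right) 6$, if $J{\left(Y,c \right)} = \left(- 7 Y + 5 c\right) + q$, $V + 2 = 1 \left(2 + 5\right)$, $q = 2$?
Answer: $-5046$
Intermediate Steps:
$V = 5$ ($V = -2 + 1 \left(2 + 5\right) = -2 + 1 \cdot 7 = -2 + 7 = 5$)
$J{\left(Y,c \right)} = 2 - 7 Y + 5 c$ ($J{\left(Y,c \right)} = \left(- 7 Y + 5 c\right) + 2 = 2 - 7 Y + 5 c$)
$\left(34 + J{\left(\left(6 + V\right)^{2},-6 \right)}\right) 6 = \left(34 + \left(2 - 7 \left(6 + 5\right)^{2} + 5 \left(-6\right)\right)\right) 6 = \left(34 - \left(28 + 847\right)\right) 6 = \left(34 - 875\right) 6 = \left(-841\right) 6 = -5046$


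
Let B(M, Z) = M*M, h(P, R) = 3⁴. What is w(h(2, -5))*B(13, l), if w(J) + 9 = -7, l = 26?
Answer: -2704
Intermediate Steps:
h(P, R) = 81
B(M, Z) = M²
w(J) = -16 (w(J) = -9 - 7 = -16)
w(h(2, -5))*B(13, l) = -16*13² = -16*169 = -2704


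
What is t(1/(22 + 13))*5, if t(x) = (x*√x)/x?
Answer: √35/7 ≈ 0.84515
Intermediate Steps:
t(x) = √x (t(x) = x^(3/2)/x = √x)
t(1/(22 + 13))*5 = √(1/(22 + 13))*5 = √(1/35)*5 = (√35/35)*5 = √35/7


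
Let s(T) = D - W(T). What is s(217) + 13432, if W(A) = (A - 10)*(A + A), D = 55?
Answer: -76351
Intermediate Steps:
W(A) = 2*A*(-10 + A) (W(A) = (-10 + A)*(2*A) = 2*A*(-10 + A))
s(T) = 55 - 2*T*(-10 + T)
s(217) + 13432 = (55 - 2*217*(-10 + 217)) + 13432 = (55 - 2*217*207) + 13432 = (55 - 89838) + 13432 = -89783 + 13432 = -76351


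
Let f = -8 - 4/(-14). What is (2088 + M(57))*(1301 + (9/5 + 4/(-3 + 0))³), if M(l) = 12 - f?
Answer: 21596010124/7875 ≈ 2.7424e+6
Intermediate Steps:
f = -54/7 (f = -8 - 4*(-1/14) = -8 + 2/7 = -54/7 ≈ -7.7143)
M(l) = 138/7 (M(l) = 12 - 1*(-54/7) = 12 + 54/7 = 138/7)
(2088 + M(57))*(1301 + (9/5 + 4/(-3 + 0))³) = (2088 + 138/7)*(1301 + (9/5 + 4/(-3 + 0))³) = 14754*(1301 + (9*(⅕) + 4/(-3))³)/7 = 14754*(1301 + (9/5 + 4*(-⅓))³)/7 = 14754*(1301 + (9/5 - 4/3)³)/7 = 14754*(1301 + (7/15)³)/7 = 14754*(1301 + 343/3375)/7 = (14754/7)*(4391218/3375) = 21596010124/7875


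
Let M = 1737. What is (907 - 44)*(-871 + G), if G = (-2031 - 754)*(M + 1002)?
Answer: -6583814918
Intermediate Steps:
G = -7628115 (G = (-2031 - 754)*(1737 + 1002) = -2785*2739 = -7628115)
(907 - 44)*(-871 + G) = (907 - 44)*(-871 - 7628115) = 863*(-7628986) = -6583814918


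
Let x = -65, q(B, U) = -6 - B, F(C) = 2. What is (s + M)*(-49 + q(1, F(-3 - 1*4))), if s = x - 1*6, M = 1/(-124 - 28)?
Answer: 75551/19 ≈ 3976.4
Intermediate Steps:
M = -1/152 (M = 1/(-152) = -1/152 ≈ -0.0065789)
s = -71 (s = -65 - 1*6 = -65 - 6 = -71)
(s + M)*(-49 + q(1, F(-3 - 1*4))) = (-71 - 1/152)*(-49 + (-6 - 1*1)) = -10793*(-49 + (-6 - 1))/152 = -10793*(-49 - 7)/152 = -10793/152*(-56) = 75551/19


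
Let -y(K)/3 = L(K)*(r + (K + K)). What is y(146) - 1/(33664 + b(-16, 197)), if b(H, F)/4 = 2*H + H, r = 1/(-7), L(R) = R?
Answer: -29951883655/234304 ≈ -1.2783e+5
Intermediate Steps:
r = -1/7 ≈ -0.14286
b(H, F) = 12*H (b(H, F) = 4*(2*H + H) = 4*(3*H) = 12*H)
y(K) = -3*K*(-1/7 + 2*K) (y(K) = -3*K*(-1/7 + (K + K)) = -3*K*(-1/7 + 2*K))
y(146) - 1/(33664 + b(-16, 197)) = (3/7)*146*(1 - 14*146) - 1/(33664 + 12*(-16)) = (3/7)*146*(1 - 2044) - 1/(33664 - 192) = (3/7)*146*(-2043) - 1/33472 = -894834/7 - 1*1/33472 = -894834/7 - 1/33472 = -29951883655/234304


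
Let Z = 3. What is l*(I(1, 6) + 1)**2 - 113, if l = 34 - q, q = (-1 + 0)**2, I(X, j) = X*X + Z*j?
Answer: 13087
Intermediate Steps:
I(X, j) = X**2 + 3*j (I(X, j) = X*X + 3*j = X**2 + 3*j)
q = 1 (q = (-1)**2 = 1)
l = 33 (l = 34 - 1*1 = 34 - 1 = 33)
l*(I(1, 6) + 1)**2 - 113 = 33*((1**2 + 3*6) + 1)**2 - 113 = 33*((1 + 18) + 1)**2 - 113 = 33*(19 + 1)**2 - 113 = 33*20**2 - 113 = 33*400 - 113 = 13200 - 113 = 13087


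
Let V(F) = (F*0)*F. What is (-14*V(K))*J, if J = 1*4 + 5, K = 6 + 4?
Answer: 0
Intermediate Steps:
K = 10
V(F) = 0 (V(F) = 0*F = 0)
J = 9 (J = 4 + 5 = 9)
(-14*V(K))*J = -14*0*9 = 0*9 = 0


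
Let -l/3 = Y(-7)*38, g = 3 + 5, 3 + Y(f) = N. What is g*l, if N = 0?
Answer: 2736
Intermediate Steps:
Y(f) = -3 (Y(f) = -3 + 0 = -3)
g = 8
l = 342 (l = -(-9)*38 = -3*(-114) = 342)
g*l = 8*342 = 2736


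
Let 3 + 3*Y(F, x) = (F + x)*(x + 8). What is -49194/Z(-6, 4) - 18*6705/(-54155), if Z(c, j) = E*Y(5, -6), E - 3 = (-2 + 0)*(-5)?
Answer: 1600029612/704015 ≈ 2272.7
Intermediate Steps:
Y(F, x) = -1 + (8 + x)*(F + x)/3 (Y(F, x) = -1 + ((F + x)*(x + 8))/3 = -1 + ((F + x)*(8 + x))/3 = -1 + ((8 + x)*(F + x))/3 = -1 + (8 + x)*(F + x)/3)
E = 13 (E = 3 + (-2 + 0)*(-5) = 3 - 2*(-5) = 3 + 10 = 13)
Z(c, j) = -65/3 (Z(c, j) = 13*(-1 + (⅓)*(-6)² + (8/3)*5 + (8/3)*(-6) + (⅓)*5*(-6)) = 13*(-1 + (⅓)*36 + 40/3 - 16 - 10) = 13*(-1 + 12 + 40/3 - 16 - 10) = 13*(-5/3) = -65/3)
-49194/Z(-6, 4) - 18*6705/(-54155) = -49194/(-65/3) - 18*6705/(-54155) = -49194*(-3/65) - 120690*(-1/54155) = 147582/65 + 24138/10831 = 1600029612/704015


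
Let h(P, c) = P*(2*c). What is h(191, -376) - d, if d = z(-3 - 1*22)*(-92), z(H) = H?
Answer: -145932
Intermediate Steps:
d = 2300 (d = (-3 - 1*22)*(-92) = (-3 - 22)*(-92) = -25*(-92) = 2300)
h(P, c) = 2*P*c
h(191, -376) - d = 2*191*(-376) - 1*2300 = -143632 - 2300 = -145932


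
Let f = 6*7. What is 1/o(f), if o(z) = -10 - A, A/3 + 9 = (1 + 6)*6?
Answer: -1/109 ≈ -0.0091743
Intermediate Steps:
A = 99 (A = -27 + 3*((1 + 6)*6) = -27 + 3*(7*6) = -27 + 3*42 = -27 + 126 = 99)
f = 42
o(z) = -109 (o(z) = -10 - 1*99 = -10 - 99 = -109)
1/o(f) = 1/(-109) = -1/109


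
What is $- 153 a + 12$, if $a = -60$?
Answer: $9192$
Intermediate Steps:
$- 153 a + 12 = \left(-153\right) \left(-60\right) + 12 = 9180 + 12 = 9192$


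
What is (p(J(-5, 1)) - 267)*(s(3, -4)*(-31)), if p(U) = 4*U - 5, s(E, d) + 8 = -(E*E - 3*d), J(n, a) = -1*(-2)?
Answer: -237336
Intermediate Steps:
J(n, a) = 2
s(E, d) = -8 - E**2 + 3*d (s(E, d) = -8 - (E*E - 3*d) = -8 - (E**2 - 3*d) = -8 + (-E**2 + 3*d) = -8 - E**2 + 3*d)
p(U) = -5 + 4*U
(p(J(-5, 1)) - 267)*(s(3, -4)*(-31)) = ((-5 + 4*2) - 267)*((-8 - 1*3**2 + 3*(-4))*(-31)) = ((-5 + 8) - 267)*((-8 - 1*9 - 12)*(-31)) = (3 - 267)*((-8 - 9 - 12)*(-31)) = -(-7656)*(-31) = -264*899 = -237336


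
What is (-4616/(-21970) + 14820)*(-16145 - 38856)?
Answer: -8954163240008/10985 ≈ -8.1513e+8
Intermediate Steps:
(-4616/(-21970) + 14820)*(-16145 - 38856) = (-4616*(-1/21970) + 14820)*(-55001) = (2308/10985 + 14820)*(-55001) = (162800008/10985)*(-55001) = -8954163240008/10985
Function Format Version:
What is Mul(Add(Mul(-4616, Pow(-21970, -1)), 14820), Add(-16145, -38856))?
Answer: Rational(-8954163240008, 10985) ≈ -8.1513e+8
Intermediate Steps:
Mul(Add(Mul(-4616, Pow(-21970, -1)), 14820), Add(-16145, -38856)) = Mul(Add(Mul(-4616, Rational(-1, 21970)), 14820), -55001) = Mul(Add(Rational(2308, 10985), 14820), -55001) = Mul(Rational(162800008, 10985), -55001) = Rational(-8954163240008, 10985)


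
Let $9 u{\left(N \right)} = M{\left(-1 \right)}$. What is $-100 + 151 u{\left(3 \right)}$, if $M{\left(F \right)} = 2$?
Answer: $- \frac{598}{9} \approx -66.444$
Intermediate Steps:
$u{\left(N \right)} = \frac{2}{9}$ ($u{\left(N \right)} = \frac{1}{9} \cdot 2 = \frac{2}{9}$)
$-100 + 151 u{\left(3 \right)} = -100 + 151 \cdot \frac{2}{9} = -100 + \frac{302}{9} = - \frac{598}{9}$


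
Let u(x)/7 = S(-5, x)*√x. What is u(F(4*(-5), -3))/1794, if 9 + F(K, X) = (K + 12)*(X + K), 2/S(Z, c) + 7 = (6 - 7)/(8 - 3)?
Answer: -175*√7/32292 ≈ -0.014338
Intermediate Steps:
S(Z, c) = -5/18 (S(Z, c) = 2/(-7 + (6 - 7)/(8 - 3)) = 2/(-7 - 1/5) = 2/(-7 - 1*⅕) = 2/(-7 - ⅕) = 2/(-36/5) = 2*(-5/36) = -5/18)
F(K, X) = -9 + (12 + K)*(K + X) (F(K, X) = -9 + (K + 12)*(X + K) = -9 + (12 + K)*(K + X))
u(x) = -35*√x/18 (u(x) = 7*(-5*√x/18) = -35*√x/18)
u(F(4*(-5), -3))/1794 = -35*√(-9 + (4*(-5))² + 12*(4*(-5)) + 12*(-3) + (4*(-5))*(-3))/18/1794 = -35*√(-9 + (-20)² + 12*(-20) - 36 - 20*(-3))/18*(1/1794) = -35*√(-9 + 400 - 240 - 36 + 60)/18*(1/1794) = -175*√7/18*(1/1794) = -175*√7/32292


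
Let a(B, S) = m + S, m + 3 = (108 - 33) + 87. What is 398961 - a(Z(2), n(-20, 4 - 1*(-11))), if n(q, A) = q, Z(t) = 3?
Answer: 398822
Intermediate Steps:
m = 159 (m = -3 + ((108 - 33) + 87) = -3 + (75 + 87) = -3 + 162 = 159)
a(B, S) = 159 + S
398961 - a(Z(2), n(-20, 4 - 1*(-11))) = 398961 - (159 - 20) = 398961 - 1*139 = 398961 - 139 = 398822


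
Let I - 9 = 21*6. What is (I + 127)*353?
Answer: 92486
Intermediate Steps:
I = 135 (I = 9 + 21*6 = 9 + 126 = 135)
(I + 127)*353 = (135 + 127)*353 = 262*353 = 92486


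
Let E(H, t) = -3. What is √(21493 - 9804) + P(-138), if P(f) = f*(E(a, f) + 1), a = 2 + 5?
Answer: 276 + √11689 ≈ 384.12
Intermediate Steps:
a = 7
P(f) = -2*f (P(f) = f*(-3 + 1) = f*(-2) = -2*f)
√(21493 - 9804) + P(-138) = √(21493 - 9804) - 2*(-138) = √11689 + 276 = 276 + √11689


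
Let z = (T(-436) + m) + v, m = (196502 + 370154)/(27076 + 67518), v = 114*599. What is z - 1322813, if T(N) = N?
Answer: -59355701683/47297 ≈ -1.2550e+6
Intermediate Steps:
v = 68286
m = 283328/47297 (m = 566656/94594 = 566656*(1/94594) = 283328/47297 ≈ 5.9904)
z = 3209384778/47297 (z = (-436 + 283328/47297) + 68286 = -20338164/47297 + 68286 = 3209384778/47297 ≈ 67856.)
z - 1322813 = 3209384778/47297 - 1322813 = -59355701683/47297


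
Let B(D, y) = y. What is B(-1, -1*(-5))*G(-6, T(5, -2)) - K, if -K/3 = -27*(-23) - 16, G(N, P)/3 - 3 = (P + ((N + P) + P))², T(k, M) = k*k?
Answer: 73275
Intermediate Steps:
T(k, M) = k²
G(N, P) = 9 + 3*(N + 3*P)² (G(N, P) = 9 + 3*(P + ((N + P) + P))² = 9 + 3*(P + (N + 2*P))² = 9 + 3*(N + 3*P)²)
K = -1815 (K = -3*(-27*(-23) - 16) = -3*(621 - 16) = -3*605 = -1815)
B(-1, -1*(-5))*G(-6, T(5, -2)) - K = (-1*(-5))*(9 + 3*(-6 + 3*5²)²) - 1*(-1815) = 5*(9 + 3*(-6 + 3*25)²) + 1815 = 5*(9 + 3*(-6 + 75)²) + 1815 = 5*(9 + 3*69²) + 1815 = 5*(9 + 3*4761) + 1815 = 5*(9 + 14283) + 1815 = 5*14292 + 1815 = 71460 + 1815 = 73275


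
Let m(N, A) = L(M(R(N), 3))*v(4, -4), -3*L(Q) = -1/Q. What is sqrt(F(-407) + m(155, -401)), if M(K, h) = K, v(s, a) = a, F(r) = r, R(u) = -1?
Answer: I*sqrt(3651)/3 ≈ 20.141*I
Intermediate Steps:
L(Q) = 1/(3*Q) (L(Q) = -(-1)/(3*Q) = 1/(3*Q))
m(N, A) = 4/3 (m(N, A) = ((1/3)/(-1))*(-4) = ((1/3)*(-1))*(-4) = -1/3*(-4) = 4/3)
sqrt(F(-407) + m(155, -401)) = sqrt(-407 + 4/3) = sqrt(-1217/3) = I*sqrt(3651)/3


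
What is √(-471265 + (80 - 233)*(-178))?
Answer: I*√444031 ≈ 666.36*I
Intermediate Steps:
√(-471265 + (80 - 233)*(-178)) = √(-471265 - 153*(-178)) = √(-471265 + 27234) = √(-444031) = I*√444031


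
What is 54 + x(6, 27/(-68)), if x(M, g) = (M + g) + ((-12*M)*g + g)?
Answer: 2985/34 ≈ 87.794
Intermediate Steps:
x(M, g) = M + 2*g - 12*M*g (x(M, g) = (M + g) + (-12*M*g + g) = (M + g) + (g - 12*M*g) = M + 2*g - 12*M*g)
54 + x(6, 27/(-68)) = 54 + (6 + 2*(27/(-68)) - 12*6*27/(-68)) = 54 + (6 + 2*(27*(-1/68)) - 12*6*27*(-1/68)) = 54 + (6 + 2*(-27/68) - 12*6*(-27/68)) = 54 + (6 - 27/34 + 486/17) = 54 + 1149/34 = 2985/34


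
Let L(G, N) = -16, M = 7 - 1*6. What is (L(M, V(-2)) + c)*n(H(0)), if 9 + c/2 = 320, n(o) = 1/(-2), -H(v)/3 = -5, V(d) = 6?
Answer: -303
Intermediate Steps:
M = 1 (M = 7 - 6 = 1)
H(v) = 15 (H(v) = -3*(-5) = 15)
n(o) = -1/2
c = 622 (c = -18 + 2*320 = -18 + 640 = 622)
(L(M, V(-2)) + c)*n(H(0)) = (-16 + 622)*(-1/2) = 606*(-1/2) = -303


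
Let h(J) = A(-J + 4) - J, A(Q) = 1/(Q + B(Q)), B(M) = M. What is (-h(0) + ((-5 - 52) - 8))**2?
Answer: 271441/64 ≈ 4241.3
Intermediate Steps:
A(Q) = 1/(2*Q) (A(Q) = 1/(Q + Q) = 1/(2*Q))
h(J) = 1/(2*(4 - J)) - J (h(J) = 1/(2*(-J + 4)) - J = 1/(2*(4 - J)) - J)
(-h(0) + ((-5 - 52) - 8))**2 = (-(-1/2 - 1*0*(-4 + 0))/(-4 + 0) + ((-5 - 52) - 8))**2 = (-(-1/2 - 1*0*(-4))/(-4) + (-57 - 8))**2 = (-(-1)*(-1/2 + 0)/4 - 65)**2 = (-(-1)*(-1)/(4*2) - 65)**2 = (-1*1/8 - 65)**2 = (-1/8 - 65)**2 = (-521/8)**2 = 271441/64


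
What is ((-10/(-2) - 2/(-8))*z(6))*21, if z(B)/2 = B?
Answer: 1323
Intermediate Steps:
z(B) = 2*B
((-10/(-2) - 2/(-8))*z(6))*21 = ((-10/(-2) - 2/(-8))*(2*6))*21 = ((-10*(-½) - 2*(-⅛))*12)*21 = ((5 + ¼)*12)*21 = ((21/4)*12)*21 = 63*21 = 1323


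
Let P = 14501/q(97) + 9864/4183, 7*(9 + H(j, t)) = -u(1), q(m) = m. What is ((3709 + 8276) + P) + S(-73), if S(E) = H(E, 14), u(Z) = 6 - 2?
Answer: 34444596265/2840257 ≈ 12127.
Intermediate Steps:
u(Z) = 4
H(j, t) = -67/7 (H(j, t) = -9 + (-1*4)/7 = -9 + (⅐)*(-4) = -9 - 4/7 = -67/7)
P = 61614491/405751 (P = 14501/97 + 9864/4183 = 61614491/405751 ≈ 151.85)
S(E) = -67/7
((3709 + 8276) + P) + S(-73) = ((3709 + 8276) + 61614491/405751) - 67/7 = (11985 + 61614491/405751) - 67/7 = 4924540226/405751 - 67/7 = 34444596265/2840257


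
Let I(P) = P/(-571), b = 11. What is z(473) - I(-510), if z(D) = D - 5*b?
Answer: 238168/571 ≈ 417.11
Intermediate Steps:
I(P) = -P/571 (I(P) = P*(-1/571) = -P/571)
z(D) = -55 + D (z(D) = D - 5*11 = D - 55 = -55 + D)
z(473) - I(-510) = (-55 + 473) - (-1)*(-510)/571 = 418 - 1*510/571 = 418 - 510/571 = 238168/571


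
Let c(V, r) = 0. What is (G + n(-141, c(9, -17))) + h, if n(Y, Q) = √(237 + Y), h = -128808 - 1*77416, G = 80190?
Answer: -126034 + 4*√6 ≈ -1.2602e+5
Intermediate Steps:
h = -206224 (h = -128808 - 77416 = -206224)
(G + n(-141, c(9, -17))) + h = (80190 + √(237 - 141)) - 206224 = (80190 + √96) - 206224 = (80190 + 4*√6) - 206224 = -126034 + 4*√6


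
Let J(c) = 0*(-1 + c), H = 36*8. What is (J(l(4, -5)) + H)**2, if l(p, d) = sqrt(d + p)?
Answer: 82944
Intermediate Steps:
H = 288
J(c) = 0
(J(l(4, -5)) + H)**2 = (0 + 288)**2 = 288**2 = 82944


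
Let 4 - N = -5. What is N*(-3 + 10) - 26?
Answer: 37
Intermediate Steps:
N = 9 (N = 4 - 1*(-5) = 4 + 5 = 9)
N*(-3 + 10) - 26 = 9*(-3 + 10) - 26 = 9*7 - 26 = 63 - 26 = 37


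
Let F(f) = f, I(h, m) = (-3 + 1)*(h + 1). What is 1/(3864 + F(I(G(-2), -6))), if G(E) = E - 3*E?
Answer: 1/3854 ≈ 0.00025947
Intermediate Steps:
G(E) = -2*E
I(h, m) = -2 - 2*h (I(h, m) = -2*(1 + h) = -2 - 2*h)
1/(3864 + F(I(G(-2), -6))) = 1/(3864 + (-2 - (-4)*(-2))) = 1/(3864 + (-2 - 2*4)) = 1/(3864 + (-2 - 8)) = 1/(3864 - 10) = 1/3854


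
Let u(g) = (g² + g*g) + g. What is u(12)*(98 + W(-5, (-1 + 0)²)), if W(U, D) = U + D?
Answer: 28200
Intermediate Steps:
W(U, D) = D + U
u(g) = g + 2*g² (u(g) = (g² + g²) + g = 2*g² + g = g + 2*g²)
u(12)*(98 + W(-5, (-1 + 0)²)) = (12*(1 + 2*12))*(98 + ((-1 + 0)² - 5)) = (12*(1 + 24))*(98 + ((-1)² - 5)) = (12*25)*(98 + (1 - 5)) = 300*(98 - 4) = 300*94 = 28200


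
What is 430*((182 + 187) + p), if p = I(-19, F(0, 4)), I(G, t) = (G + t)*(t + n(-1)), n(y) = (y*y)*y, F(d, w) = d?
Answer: 166840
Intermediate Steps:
n(y) = y**3 (n(y) = y**2*y = y**3)
I(G, t) = (-1 + t)*(G + t) (I(G, t) = (G + t)*(t + (-1)**3) = (G + t)*(t - 1) = (G + t)*(-1 + t) = (-1 + t)*(G + t))
p = 19 (p = 0**2 - 1*(-19) - 1*0 - 19*0 = 0 + 19 + 0 + 0 = 19)
430*((182 + 187) + p) = 430*((182 + 187) + 19) = 430*(369 + 19) = 430*388 = 166840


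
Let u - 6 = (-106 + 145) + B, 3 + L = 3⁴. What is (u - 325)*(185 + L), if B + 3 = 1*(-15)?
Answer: -78374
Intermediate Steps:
B = -18 (B = -3 + 1*(-15) = -3 - 15 = -18)
L = 78 (L = -3 + 3⁴ = -3 + 81 = 78)
u = 27 (u = 6 + ((-106 + 145) - 18) = 6 + (39 - 18) = 6 + 21 = 27)
(u - 325)*(185 + L) = (27 - 325)*(185 + 78) = -298*263 = -78374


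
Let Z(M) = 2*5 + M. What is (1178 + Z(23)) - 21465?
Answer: -20254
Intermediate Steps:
Z(M) = 10 + M
(1178 + Z(23)) - 21465 = (1178 + (10 + 23)) - 21465 = (1178 + 33) - 21465 = 1211 - 21465 = -20254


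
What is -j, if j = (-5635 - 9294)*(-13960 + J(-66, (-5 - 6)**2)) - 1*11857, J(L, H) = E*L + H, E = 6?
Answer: -212502458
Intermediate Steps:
J(L, H) = H + 6*L (J(L, H) = 6*L + H = H + 6*L)
j = 212502458 (j = (-5635 - 9294)*(-13960 + ((-5 - 6)**2 + 6*(-66))) - 1*11857 = -14929*(-13960 + ((-11)**2 - 396)) - 11857 = -14929*(-13960 + (121 - 396)) - 11857 = -14929*(-13960 - 275) - 11857 = -14929*(-14235) - 11857 = 212514315 - 11857 = 212502458)
-j = -1*212502458 = -212502458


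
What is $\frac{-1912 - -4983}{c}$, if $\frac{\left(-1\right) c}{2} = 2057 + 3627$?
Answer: $- \frac{3071}{11368} \approx -0.27014$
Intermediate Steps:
$c = -11368$ ($c = - 2 \left(2057 + 3627\right) = \left(-2\right) 5684 = -11368$)
$\frac{-1912 - -4983}{c} = \frac{-1912 - -4983}{-11368} = \left(-1912 + 4983\right) \left(- \frac{1}{11368}\right) = 3071 \left(- \frac{1}{11368}\right) = - \frac{3071}{11368}$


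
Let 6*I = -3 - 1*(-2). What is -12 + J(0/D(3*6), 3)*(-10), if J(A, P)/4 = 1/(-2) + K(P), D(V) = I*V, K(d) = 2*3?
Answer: -232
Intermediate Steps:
K(d) = 6
I = -⅙ (I = (-3 - 1*(-2))/6 = (-3 + 2)/6 = (⅙)*(-1) = -⅙ ≈ -0.16667)
D(V) = -V/6
J(A, P) = 22 (J(A, P) = 4*(1/(-2) + 6) = 4*(-½ + 6) = 4*(11/2) = 22)
-12 + J(0/D(3*6), 3)*(-10) = -12 + 22*(-10) = -12 - 220 = -232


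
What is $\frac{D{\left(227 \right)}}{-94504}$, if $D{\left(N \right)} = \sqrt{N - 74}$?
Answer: $- \frac{3 \sqrt{17}}{94504} \approx -0.00013089$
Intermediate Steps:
$D{\left(N \right)} = \sqrt{-74 + N}$
$\frac{D{\left(227 \right)}}{-94504} = \frac{\sqrt{-74 + 227}}{-94504} = \sqrt{153} \left(- \frac{1}{94504}\right) = 3 \sqrt{17} \left(- \frac{1}{94504}\right) = - \frac{3 \sqrt{17}}{94504}$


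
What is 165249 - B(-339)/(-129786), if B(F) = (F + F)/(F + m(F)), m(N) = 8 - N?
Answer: 28596008839/173048 ≈ 1.6525e+5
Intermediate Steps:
B(F) = F/4 (B(F) = (F + F)/(F + (8 - F)) = (2*F)/8 = (2*F)*(⅛) = F/4)
165249 - B(-339)/(-129786) = 165249 - (¼)*(-339)/(-129786) = 165249 - (-339)*(-1)/(4*129786) = 165249 - 1*113/173048 = 165249 - 113/173048 = 28596008839/173048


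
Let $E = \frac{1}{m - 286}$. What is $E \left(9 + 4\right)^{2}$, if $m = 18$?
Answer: $- \frac{169}{268} \approx -0.6306$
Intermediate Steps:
$E = - \frac{1}{268}$ ($E = \frac{1}{18 - 286} = \frac{1}{-268} = - \frac{1}{268} \approx -0.0037313$)
$E \left(9 + 4\right)^{2} = - \frac{\left(9 + 4\right)^{2}}{268} = - \frac{13^{2}}{268} = \left(- \frac{1}{268}\right) 169 = - \frac{169}{268}$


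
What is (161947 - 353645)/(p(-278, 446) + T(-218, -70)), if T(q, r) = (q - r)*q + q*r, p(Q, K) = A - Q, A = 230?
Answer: -95849/24016 ≈ -3.9910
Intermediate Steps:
p(Q, K) = 230 - Q
T(q, r) = q*r + q*(q - r) (T(q, r) = q*(q - r) + q*r = q*r + q*(q - r))
(161947 - 353645)/(p(-278, 446) + T(-218, -70)) = (161947 - 353645)/((230 - 1*(-278)) + (-218)**2) = -191698/((230 + 278) + 47524) = -191698/(508 + 47524) = -191698/48032 = -191698*1/48032 = -95849/24016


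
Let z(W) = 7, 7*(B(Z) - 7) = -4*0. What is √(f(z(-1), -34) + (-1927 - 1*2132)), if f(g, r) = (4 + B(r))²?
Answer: I*√3938 ≈ 62.753*I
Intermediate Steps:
B(Z) = 7 (B(Z) = 7 + (-4*0)/7 = 7 + (⅐)*0 = 7 + 0 = 7)
f(g, r) = 121 (f(g, r) = (4 + 7)² = 11² = 121)
√(f(z(-1), -34) + (-1927 - 1*2132)) = √(121 + (-1927 - 1*2132)) = √(121 + (-1927 - 2132)) = √(121 - 4059) = √(-3938) = I*√3938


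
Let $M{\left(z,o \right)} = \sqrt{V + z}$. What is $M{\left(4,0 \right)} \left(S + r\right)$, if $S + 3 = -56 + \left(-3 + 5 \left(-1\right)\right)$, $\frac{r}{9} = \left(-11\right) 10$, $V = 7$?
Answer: $- 1057 \sqrt{11} \approx -3505.7$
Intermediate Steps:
$M{\left(z,o \right)} = \sqrt{7 + z}$
$r = -990$ ($r = 9 \left(\left(-11\right) 10\right) = 9 \left(-110\right) = -990$)
$S = -67$ ($S = -3 + \left(-56 + \left(-3 + 5 \left(-1\right)\right)\right) = -3 - 64 = -67$)
$M{\left(4,0 \right)} \left(S + r\right) = \sqrt{7 + 4} \left(-67 - 990\right) = \sqrt{11} \left(-1057\right) = - 1057 \sqrt{11}$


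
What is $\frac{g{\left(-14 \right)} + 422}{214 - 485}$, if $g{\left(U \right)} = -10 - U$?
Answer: $- \frac{426}{271} \approx -1.572$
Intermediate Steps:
$\frac{g{\left(-14 \right)} + 422}{214 - 485} = \frac{\left(-10 - -14\right) + 422}{214 - 485} = \frac{\left(-10 + 14\right) + 422}{-271} = \left(4 + 422\right) \left(- \frac{1}{271}\right) = 426 \left(- \frac{1}{271}\right) = - \frac{426}{271}$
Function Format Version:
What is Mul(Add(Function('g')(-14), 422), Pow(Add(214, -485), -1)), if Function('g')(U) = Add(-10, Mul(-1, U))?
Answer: Rational(-426, 271) ≈ -1.5720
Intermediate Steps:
Mul(Add(Function('g')(-14), 422), Pow(Add(214, -485), -1)) = Mul(Add(Add(-10, Mul(-1, -14)), 422), Pow(Add(214, -485), -1)) = Mul(Add(Add(-10, 14), 422), Pow(-271, -1)) = Mul(Add(4, 422), Rational(-1, 271)) = Mul(426, Rational(-1, 271)) = Rational(-426, 271)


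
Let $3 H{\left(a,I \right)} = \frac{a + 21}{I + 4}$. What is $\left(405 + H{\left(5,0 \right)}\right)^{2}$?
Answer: $\frac{5968249}{36} \approx 1.6578 \cdot 10^{5}$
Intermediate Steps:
$H{\left(a,I \right)} = \frac{21 + a}{3 \left(4 + I\right)}$ ($H{\left(a,I \right)} = \frac{\left(a + 21\right) \frac{1}{I + 4}}{3} = \frac{\left(21 + a\right) \frac{1}{4 + I}}{3} = \frac{\frac{1}{4 + I} \left(21 + a\right)}{3} = \frac{21 + a}{3 \left(4 + I\right)}$)
$\left(405 + H{\left(5,0 \right)}\right)^{2} = \left(405 + \frac{21 + 5}{3 \left(4 + 0\right)}\right)^{2} = \left(405 + \frac{1}{3} \cdot \frac{1}{4} \cdot 26\right)^{2} = \left(405 + \frac{13}{6}\right)^{2} = \left(\frac{2443}{6}\right)^{2} = \frac{5968249}{36}$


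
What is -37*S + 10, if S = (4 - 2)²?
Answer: -138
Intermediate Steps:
S = 4 (S = 2² = 4)
-37*S + 10 = -37*4 + 10 = -148 + 10 = -138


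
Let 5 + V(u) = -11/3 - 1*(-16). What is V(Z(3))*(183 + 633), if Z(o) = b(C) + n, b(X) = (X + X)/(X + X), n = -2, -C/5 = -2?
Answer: 5984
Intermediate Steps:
C = 10 (C = -5*(-2) = 10)
b(X) = 1 (b(X) = (2*X)/((2*X)) = (2*X)*(1/(2*X)) = 1)
Z(o) = -1 (Z(o) = 1 - 2 = -1)
V(u) = 22/3 (V(u) = -5 + (-11/3 - 1*(-16)) = -5 + (-11*⅓ + 16) = -5 + (-11/3 + 16) = -5 + 37/3 = 22/3)
V(Z(3))*(183 + 633) = 22*(183 + 633)/3 = (22/3)*816 = 5984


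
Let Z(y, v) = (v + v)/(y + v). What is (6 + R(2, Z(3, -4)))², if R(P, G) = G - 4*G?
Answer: 324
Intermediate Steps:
Z(y, v) = 2*v/(v + y) (Z(y, v) = (2*v)/(v + y) = 2*v/(v + y))
R(P, G) = -3*G
(6 + R(2, Z(3, -4)))² = (6 - 6*(-4)/(-4 + 3))² = (6 - 6*(-4)/(-1))² = (6 - 6*(-4)*(-1))² = (6 - 3*8)² = (6 - 24)² = (-18)² = 324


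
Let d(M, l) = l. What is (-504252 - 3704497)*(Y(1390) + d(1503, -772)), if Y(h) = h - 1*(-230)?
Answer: -3569019152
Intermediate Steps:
Y(h) = 230 + h (Y(h) = h + 230 = 230 + h)
(-504252 - 3704497)*(Y(1390) + d(1503, -772)) = (-504252 - 3704497)*((230 + 1390) - 772) = -4208749*(1620 - 772) = -4208749*848 = -3569019152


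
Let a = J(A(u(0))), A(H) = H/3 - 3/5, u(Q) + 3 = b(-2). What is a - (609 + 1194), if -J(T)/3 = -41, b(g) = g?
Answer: -1680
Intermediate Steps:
u(Q) = -5 (u(Q) = -3 - 2 = -5)
A(H) = -⅗ + H/3 (A(H) = H*(⅓) - 3*⅕ = H/3 - ⅗ = -⅗ + H/3)
J(T) = 123 (J(T) = -3*(-41) = 123)
a = 123
a - (609 + 1194) = 123 - (609 + 1194) = 123 - 1*1803 = 123 - 1803 = -1680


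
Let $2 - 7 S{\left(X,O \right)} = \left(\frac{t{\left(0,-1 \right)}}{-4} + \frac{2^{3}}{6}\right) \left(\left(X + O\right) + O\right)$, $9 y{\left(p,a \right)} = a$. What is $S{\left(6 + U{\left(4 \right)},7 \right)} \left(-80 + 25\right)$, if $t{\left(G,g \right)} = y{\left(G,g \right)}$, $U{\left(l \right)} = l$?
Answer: $\frac{5060}{21} \approx 240.95$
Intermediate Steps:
$y{\left(p,a \right)} = \frac{a}{9}$
$t{\left(G,g \right)} = \frac{g}{9}$
$S{\left(X,O \right)} = \frac{2}{7} - \frac{7 O}{18} - \frac{7 X}{36}$ ($S{\left(X,O \right)} = \frac{2}{7} - \frac{\left(\frac{\frac{1}{9} \left(-1\right)}{-4} + \frac{2^{3}}{6}\right) \left(\left(X + O\right) + O\right)}{7} = \frac{2}{7} - \frac{\left(\left(- \frac{1}{9}\right) \left(- \frac{1}{4}\right) + 8 \cdot \frac{1}{6}\right) \left(\left(O + X\right) + O\right)}{7} = \frac{2}{7} - \frac{\left(\frac{1}{36} + \frac{4}{3}\right) \left(X + 2 O\right)}{7} = \frac{2}{7} - \frac{\frac{49}{36} \left(X + 2 O\right)}{7} = \frac{2}{7} - \frac{\frac{49 O}{18} + \frac{49 X}{36}}{7} = \frac{2}{7} - \left(\frac{7 O}{18} + \frac{7 X}{36}\right) = \frac{2}{7} - \frac{7 O}{18} - \frac{7 X}{36}$)
$S{\left(6 + U{\left(4 \right)},7 \right)} \left(-80 + 25\right) = \left(\frac{2}{7} - \frac{49}{18} - \frac{7 \left(6 + 4\right)}{36}\right) \left(-80 + 25\right) = \left(\frac{2}{7} - \frac{49}{18} - \frac{35}{18}\right) \left(-55\right) = \left(- \frac{92}{21}\right) \left(-55\right) = \frac{5060}{21}$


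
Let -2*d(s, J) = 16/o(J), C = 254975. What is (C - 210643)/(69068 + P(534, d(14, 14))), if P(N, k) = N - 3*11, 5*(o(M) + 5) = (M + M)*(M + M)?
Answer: 44332/69569 ≈ 0.63724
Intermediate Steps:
o(M) = -5 + 4*M²/5 (o(M) = -5 + ((M + M)*(M + M))/5 = -5 + ((2*M)*(2*M))/5 = -5 + (4*M²)/5 = -5 + 4*M²/5)
d(s, J) = -8/(-5 + 4*J²/5)
P(N, k) = -33 + N (P(N, k) = N - 33 = -33 + N)
(C - 210643)/(69068 + P(534, d(14, 14))) = (254975 - 210643)/(69068 + (-33 + 534)) = 44332/(69068 + 501) = 44332/69569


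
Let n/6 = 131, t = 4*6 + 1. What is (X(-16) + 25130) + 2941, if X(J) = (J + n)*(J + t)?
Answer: 35001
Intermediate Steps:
t = 25 (t = 24 + 1 = 25)
n = 786 (n = 6*131 = 786)
X(J) = (25 + J)*(786 + J) (X(J) = (J + 786)*(J + 25) = (786 + J)*(25 + J) = (25 + J)*(786 + J))
(X(-16) + 25130) + 2941 = ((19650 + (-16)² + 811*(-16)) + 25130) + 2941 = ((19650 + 256 - 12976) + 25130) + 2941 = (6930 + 25130) + 2941 = 32060 + 2941 = 35001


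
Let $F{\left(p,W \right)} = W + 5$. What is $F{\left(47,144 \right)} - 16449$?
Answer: $-16300$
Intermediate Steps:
$F{\left(p,W \right)} = 5 + W$
$F{\left(47,144 \right)} - 16449 = \left(5 + 144\right) - 16449 = 149 - 16449 = -16300$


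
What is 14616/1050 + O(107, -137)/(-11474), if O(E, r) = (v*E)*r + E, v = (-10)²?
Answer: 40637777/286850 ≈ 141.67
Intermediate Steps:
v = 100
O(E, r) = E + 100*E*r (O(E, r) = (100*E)*r + E = 100*E*r + E = E + 100*E*r)
14616/1050 + O(107, -137)/(-11474) = 14616/1050 + (107*(1 + 100*(-137)))/(-11474) = 14616*(1/1050) + (107*(1 - 13700))*(-1/11474) = 348/25 + (107*(-13699))*(-1/11474) = 348/25 - 1465793*(-1/11474) = 348/25 + 1465793/11474 = 40637777/286850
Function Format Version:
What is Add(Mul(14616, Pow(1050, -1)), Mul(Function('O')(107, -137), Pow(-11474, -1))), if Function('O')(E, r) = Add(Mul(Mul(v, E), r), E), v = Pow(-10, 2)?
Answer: Rational(40637777, 286850) ≈ 141.67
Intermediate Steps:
v = 100
Function('O')(E, r) = Add(E, Mul(100, E, r)) (Function('O')(E, r) = Add(Mul(Mul(100, E), r), E) = Add(Mul(100, E, r), E) = Add(E, Mul(100, E, r)))
Add(Mul(14616, Pow(1050, -1)), Mul(Function('O')(107, -137), Pow(-11474, -1))) = Add(Mul(14616, Pow(1050, -1)), Mul(Mul(107, Add(1, Mul(100, -137))), Pow(-11474, -1))) = Add(Mul(14616, Rational(1, 1050)), Mul(Mul(107, Add(1, -13700)), Rational(-1, 11474))) = Add(Rational(348, 25), Mul(Mul(107, -13699), Rational(-1, 11474))) = Add(Rational(348, 25), Mul(-1465793, Rational(-1, 11474))) = Add(Rational(348, 25), Rational(1465793, 11474)) = Rational(40637777, 286850)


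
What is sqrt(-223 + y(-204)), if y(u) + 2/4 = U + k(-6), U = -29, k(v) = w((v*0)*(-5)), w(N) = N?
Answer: I*sqrt(1010)/2 ≈ 15.89*I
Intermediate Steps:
k(v) = 0 (k(v) = (v*0)*(-5) = 0*(-5) = 0)
y(u) = -59/2 (y(u) = -1/2 + (-29 + 0) = -1/2 - 29 = -59/2)
sqrt(-223 + y(-204)) = sqrt(-223 - 59/2) = sqrt(-505/2) = I*sqrt(1010)/2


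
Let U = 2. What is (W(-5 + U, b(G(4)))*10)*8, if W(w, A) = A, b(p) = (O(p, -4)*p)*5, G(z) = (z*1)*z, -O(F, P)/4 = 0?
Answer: 0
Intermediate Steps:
O(F, P) = 0 (O(F, P) = -4*0 = 0)
G(z) = z² (G(z) = z*z = z²)
b(p) = 0 (b(p) = (0*p)*5 = 0*5 = 0)
(W(-5 + U, b(G(4)))*10)*8 = (0*10)*8 = 0*8 = 0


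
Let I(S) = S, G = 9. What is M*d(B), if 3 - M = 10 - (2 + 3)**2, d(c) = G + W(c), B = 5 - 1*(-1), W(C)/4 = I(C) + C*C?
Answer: 3186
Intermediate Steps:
W(C) = 4*C + 4*C**2 (W(C) = 4*(C + C*C) = 4*(C + C**2) = 4*C + 4*C**2)
B = 6 (B = 5 + 1 = 6)
d(c) = 9 + 4*c*(1 + c)
M = 18 (M = 3 - (10 - (2 + 3)**2) = 3 - (10 - 1*5**2) = 3 - (10 - 1*25) = 3 - (10 - 25) = 3 - 1*(-15) = 3 + 15 = 18)
M*d(B) = 18*(9 + 4*6 + 4*6**2) = 18*(9 + 24 + 4*36) = 18*(9 + 24 + 144) = 18*177 = 3186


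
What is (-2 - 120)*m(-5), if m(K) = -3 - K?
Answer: -244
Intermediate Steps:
(-2 - 120)*m(-5) = (-2 - 120)*(-3 - 1*(-5)) = -122*(-3 + 5) = -122*2 = -244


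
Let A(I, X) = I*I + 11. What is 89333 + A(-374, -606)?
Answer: 229220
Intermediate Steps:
A(I, X) = 11 + I² (A(I, X) = I² + 11 = 11 + I²)
89333 + A(-374, -606) = 89333 + (11 + (-374)²) = 89333 + (11 + 139876) = 89333 + 139887 = 229220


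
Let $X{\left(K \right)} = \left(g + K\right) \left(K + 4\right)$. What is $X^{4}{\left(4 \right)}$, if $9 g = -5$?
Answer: $\frac{3782742016}{6561} \approx 5.7655 \cdot 10^{5}$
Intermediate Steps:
$g = - \frac{5}{9}$ ($g = \frac{1}{9} \left(-5\right) = - \frac{5}{9} \approx -0.55556$)
$X{\left(K \right)} = \left(4 + K\right) \left(- \frac{5}{9} + K\right)$ ($X{\left(K \right)} = \left(- \frac{5}{9} + K\right) \left(K + 4\right) = \left(- \frac{5}{9} + K\right) \left(4 + K\right) = \left(4 + K\right) \left(- \frac{5}{9} + K\right)$)
$X^{4}{\left(4 \right)} = \left(- \frac{20}{9} + 4^{2} + \frac{31}{9} \cdot 4\right)^{4} = \left(- \frac{20}{9} + 16 + \frac{124}{9}\right)^{4} = \left(\frac{248}{9}\right)^{4} = \frac{3782742016}{6561}$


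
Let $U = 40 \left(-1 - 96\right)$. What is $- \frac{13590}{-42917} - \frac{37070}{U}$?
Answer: $\frac{164366239}{16651796} \approx 9.8708$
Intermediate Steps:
$U = -3880$ ($U = 40 \left(-97\right) = -3880$)
$- \frac{13590}{-42917} - \frac{37070}{U} = - \frac{13590}{-42917} - \frac{37070}{-3880} = \left(-13590\right) \left(- \frac{1}{42917}\right) - - \frac{3707}{388} = \frac{13590}{42917} + \frac{3707}{388} = \frac{164366239}{16651796}$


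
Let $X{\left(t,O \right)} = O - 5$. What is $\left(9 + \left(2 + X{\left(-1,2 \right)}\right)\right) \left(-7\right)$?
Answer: $-56$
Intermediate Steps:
$X{\left(t,O \right)} = -5 + O$
$\left(9 + \left(2 + X{\left(-1,2 \right)}\right)\right) \left(-7\right) = \left(9 + \left(2 + \left(-5 + 2\right)\right)\right) \left(-7\right) = \left(9 + \left(2 - 3\right)\right) \left(-7\right) = \left(9 - 1\right) \left(-7\right) = 8 \left(-7\right) = -56$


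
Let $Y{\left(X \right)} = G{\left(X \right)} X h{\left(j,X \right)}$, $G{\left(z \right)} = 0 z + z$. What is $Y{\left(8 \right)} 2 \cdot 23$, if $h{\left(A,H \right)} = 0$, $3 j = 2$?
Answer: $0$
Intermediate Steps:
$j = \frac{2}{3}$ ($j = \frac{1}{3} \cdot 2 = \frac{2}{3} \approx 0.66667$)
$G{\left(z \right)} = z$ ($G{\left(z \right)} = 0 + z = z$)
$Y{\left(X \right)} = 0$ ($Y{\left(X \right)} = X X 0 = X^{2} \cdot 0 = 0$)
$Y{\left(8 \right)} 2 \cdot 23 = 0 \cdot 2 \cdot 23 = 0 \cdot 23 = 0$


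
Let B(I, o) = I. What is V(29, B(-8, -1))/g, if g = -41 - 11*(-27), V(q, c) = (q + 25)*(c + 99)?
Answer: 2457/128 ≈ 19.195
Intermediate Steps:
V(q, c) = (25 + q)*(99 + c)
g = 256 (g = -41 + 297 = 256)
V(29, B(-8, -1))/g = (2475 + 25*(-8) + 99*29 - 8*29)/256 = (2475 - 200 + 2871 - 232)*(1/256) = 4914*(1/256) = 2457/128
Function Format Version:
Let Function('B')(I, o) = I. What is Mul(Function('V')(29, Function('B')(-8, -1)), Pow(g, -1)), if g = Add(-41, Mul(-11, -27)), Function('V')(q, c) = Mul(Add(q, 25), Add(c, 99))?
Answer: Rational(2457, 128) ≈ 19.195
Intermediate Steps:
Function('V')(q, c) = Mul(Add(25, q), Add(99, c))
g = 256 (g = Add(-41, 297) = 256)
Mul(Function('V')(29, Function('B')(-8, -1)), Pow(g, -1)) = Mul(Add(2475, Mul(25, -8), Mul(99, 29), Mul(-8, 29)), Pow(256, -1)) = Mul(Add(2475, -200, 2871, -232), Rational(1, 256)) = Mul(4914, Rational(1, 256)) = Rational(2457, 128)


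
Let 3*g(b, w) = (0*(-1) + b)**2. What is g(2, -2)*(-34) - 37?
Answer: -247/3 ≈ -82.333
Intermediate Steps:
g(b, w) = b**2/3 (g(b, w) = (0*(-1) + b)**2/3 = (0 + b)**2/3 = b**2/3)
g(2, -2)*(-34) - 37 = ((1/3)*2**2)*(-34) - 37 = ((1/3)*4)*(-34) - 37 = (4/3)*(-34) - 37 = -136/3 - 37 = -247/3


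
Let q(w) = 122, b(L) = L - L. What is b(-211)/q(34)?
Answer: 0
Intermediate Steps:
b(L) = 0
b(-211)/q(34) = 0/122 = 0*(1/122) = 0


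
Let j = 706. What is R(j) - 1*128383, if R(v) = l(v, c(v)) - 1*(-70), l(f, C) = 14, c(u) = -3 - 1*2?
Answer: -128299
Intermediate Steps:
c(u) = -5 (c(u) = -3 - 2 = -5)
R(v) = 84 (R(v) = 14 - 1*(-70) = 14 + 70 = 84)
R(j) - 1*128383 = 84 - 1*128383 = 84 - 128383 = -128299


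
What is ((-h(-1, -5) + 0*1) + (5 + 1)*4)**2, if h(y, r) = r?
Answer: 841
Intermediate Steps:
((-h(-1, -5) + 0*1) + (5 + 1)*4)**2 = ((-1*(-5) + 0*1) + (5 + 1)*4)**2 = ((5 + 0) + 6*4)**2 = (5 + 24)**2 = 29**2 = 841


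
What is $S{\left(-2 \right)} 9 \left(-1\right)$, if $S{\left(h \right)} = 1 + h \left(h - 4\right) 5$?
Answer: $-549$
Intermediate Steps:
$S{\left(h \right)} = 1 + 5 h \left(-4 + h\right)$ ($S{\left(h \right)} = 1 + h \left(-4 + h\right) 5 = 1 + 5 h \left(-4 + h\right)$)
$S{\left(-2 \right)} 9 \left(-1\right) = \left(1 - -40 + 5 \left(-2\right)^{2}\right) 9 \left(-1\right) = \left(1 + 40 + 5 \cdot 4\right) \left(-9\right) = \left(1 + 40 + 20\right) \left(-9\right) = 61 \left(-9\right) = -549$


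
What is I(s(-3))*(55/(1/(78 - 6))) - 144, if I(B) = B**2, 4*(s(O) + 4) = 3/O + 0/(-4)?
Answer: 142767/2 ≈ 71384.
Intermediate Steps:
s(O) = -4 + 3/(4*O) (s(O) = -4 + (3/O + 0/(-4))/4 = -4 + (3/O + 0*(-1/4))/4 = -4 + (3/O + 0)/4 = -4 + (3/O)/4 = -4 + 3/(4*O))
I(s(-3))*(55/(1/(78 - 6))) - 144 = (-4 + (3/4)/(-3))**2*(55/(1/(78 - 6))) - 144 = (-4 + (3/4)*(-1/3))**2*(55/(1/72)) - 144 = (-4 - 1/4)**2*(55/(1/72)) - 144 = (-17/4)**2*(55*72) - 144 = (289/16)*3960 - 144 = 143055/2 - 144 = 142767/2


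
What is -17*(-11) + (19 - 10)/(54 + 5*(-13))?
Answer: 2048/11 ≈ 186.18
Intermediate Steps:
-17*(-11) + (19 - 10)/(54 + 5*(-13)) = 187 + 9/(54 - 65) = 187 + 9/(-11) = 187 + 9*(-1/11) = 187 - 9/11 = 2048/11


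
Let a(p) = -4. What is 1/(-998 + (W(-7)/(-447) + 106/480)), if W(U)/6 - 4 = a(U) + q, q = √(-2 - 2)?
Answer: -1275937648080/1273104004141489 + 34329600*I/1273104004141489 ≈ -0.0010022 + 2.6965e-8*I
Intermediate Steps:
q = 2*I (q = √(-4) = 2*I ≈ 2.0*I)
W(U) = 12*I (W(U) = 24 + 6*(-4 + 2*I) = 24 + (-24 + 12*I) = 12*I)
1/(-998 + (W(-7)/(-447) + 106/480)) = 1/(-998 + ((12*I)/(-447) + 106/480)) = 1/(-998 + ((12*I)*(-1/447) + 106*(1/480))) = 1/(-998 + (-4*I/149 + 53/240)) = 1/(-998 + (53/240 - 4*I/149)) = 1/(-239467/240 - 4*I/149) = 1278777600*(-239467/240 + 4*I/149)/1273104004141489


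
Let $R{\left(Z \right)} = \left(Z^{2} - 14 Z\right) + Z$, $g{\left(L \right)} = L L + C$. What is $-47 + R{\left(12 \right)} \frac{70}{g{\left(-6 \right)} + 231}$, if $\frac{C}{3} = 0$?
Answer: $- \frac{4463}{89} \approx -50.146$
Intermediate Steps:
$C = 0$ ($C = 3 \cdot 0 = 0$)
$g{\left(L \right)} = L^{2}$ ($g{\left(L \right)} = L L + 0 = L^{2} + 0 = L^{2}$)
$R{\left(Z \right)} = Z^{2} - 13 Z$
$-47 + R{\left(12 \right)} \frac{70}{g{\left(-6 \right)} + 231} = -47 + 12 \left(-13 + 12\right) \frac{70}{\left(-6\right)^{2} + 231} = -47 + 12 \left(-1\right) \frac{70}{36 + 231} = -47 - 12 \cdot \frac{70}{267} = -47 - 12 \cdot 70 \cdot \frac{1}{267} = -47 - \frac{280}{89} = - \frac{4463}{89}$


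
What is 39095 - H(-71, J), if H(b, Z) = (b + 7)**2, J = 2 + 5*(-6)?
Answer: 34999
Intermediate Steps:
J = -28 (J = 2 - 30 = -28)
H(b, Z) = (7 + b)**2
39095 - H(-71, J) = 39095 - (7 - 71)**2 = 39095 - 1*(-64)**2 = 39095 - 1*4096 = 39095 - 4096 = 34999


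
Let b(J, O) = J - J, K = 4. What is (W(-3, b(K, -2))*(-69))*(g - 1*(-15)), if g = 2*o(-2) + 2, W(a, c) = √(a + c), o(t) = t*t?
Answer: -1725*I*√3 ≈ -2987.8*I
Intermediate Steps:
o(t) = t²
b(J, O) = 0
g = 10 (g = 2*(-2)² + 2 = 2*4 + 2 = 8 + 2 = 10)
(W(-3, b(K, -2))*(-69))*(g - 1*(-15)) = (√(-3 + 0)*(-69))*(10 - 1*(-15)) = (√(-3)*(-69))*(10 + 15) = ((I*√3)*(-69))*25 = -69*I*√3*25 = -1725*I*√3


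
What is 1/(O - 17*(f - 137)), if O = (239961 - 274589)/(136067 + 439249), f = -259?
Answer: 143829/968248171 ≈ 0.00014855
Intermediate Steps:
O = -8657/143829 (O = -34628/575316 = -34628*1/575316 = -8657/143829 ≈ -0.060190)
1/(O - 17*(f - 137)) = 1/(-8657/143829 - 17*(-259 - 137)) = 1/(-8657/143829 - 17*(-396)) = 1/(-8657/143829 + 6732) = 1/(968248171/143829) = 143829/968248171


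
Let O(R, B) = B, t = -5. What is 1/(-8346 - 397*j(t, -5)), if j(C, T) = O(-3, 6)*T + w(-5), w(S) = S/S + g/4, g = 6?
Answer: 2/5143 ≈ 0.00038888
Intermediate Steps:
w(S) = 5/2 (w(S) = S/S + 6/4 = 1 + 6*(¼) = 1 + 3/2 = 5/2)
j(C, T) = 5/2 + 6*T (j(C, T) = 6*T + 5/2 = 5/2 + 6*T)
1/(-8346 - 397*j(t, -5)) = 1/(-8346 - 397*(5/2 + 6*(-5))) = 1/(-8346 - 397*(5/2 - 30)) = 1/(-8346 - 397*(-55/2)) = 1/(-8346 + 21835/2) = 1/(5143/2) = 2/5143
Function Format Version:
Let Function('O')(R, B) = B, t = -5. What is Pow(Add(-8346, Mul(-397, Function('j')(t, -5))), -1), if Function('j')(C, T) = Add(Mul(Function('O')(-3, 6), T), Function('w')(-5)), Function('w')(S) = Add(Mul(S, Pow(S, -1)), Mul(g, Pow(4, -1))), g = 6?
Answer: Rational(2, 5143) ≈ 0.00038888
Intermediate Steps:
Function('w')(S) = Rational(5, 2) (Function('w')(S) = Add(Mul(S, Pow(S, -1)), Mul(6, Pow(4, -1))) = Add(1, Mul(6, Rational(1, 4))) = Add(1, Rational(3, 2)) = Rational(5, 2))
Function('j')(C, T) = Add(Rational(5, 2), Mul(6, T)) (Function('j')(C, T) = Add(Mul(6, T), Rational(5, 2)) = Add(Rational(5, 2), Mul(6, T)))
Pow(Add(-8346, Mul(-397, Function('j')(t, -5))), -1) = Pow(Add(-8346, Mul(-397, Add(Rational(5, 2), Mul(6, -5)))), -1) = Pow(Add(-8346, Mul(-397, Add(Rational(5, 2), -30))), -1) = Pow(Add(-8346, Mul(-397, Rational(-55, 2))), -1) = Pow(Add(-8346, Rational(21835, 2)), -1) = Pow(Rational(5143, 2), -1) = Rational(2, 5143)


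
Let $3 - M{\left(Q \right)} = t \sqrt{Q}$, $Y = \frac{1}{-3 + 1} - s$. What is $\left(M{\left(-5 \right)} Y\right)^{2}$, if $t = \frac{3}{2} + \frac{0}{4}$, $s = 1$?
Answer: $\frac{81 \left(2 - i \sqrt{5}\right)^{2}}{16} \approx -5.0625 - 45.28 i$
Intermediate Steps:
$t = \frac{3}{2}$ ($t = 3 \cdot \frac{1}{2} + 0 \cdot \frac{1}{4} = \frac{3}{2} + 0 = \frac{3}{2} \approx 1.5$)
$Y = - \frac{3}{2}$ ($Y = \frac{1}{-3 + 1} - 1 = \frac{1}{-2} - 1 = - \frac{1}{2} - 1 = - \frac{3}{2} \approx -1.5$)
$M{\left(Q \right)} = 3 - \frac{3 \sqrt{Q}}{2}$
$\left(M{\left(-5 \right)} Y\right)^{2} = \left(\left(3 - \frac{3 \sqrt{-5}}{2}\right) \left(- \frac{3}{2}\right)\right)^{2} = \left(\left(3 - \frac{3 i \sqrt{5}}{2}\right) \left(- \frac{3}{2}\right)\right)^{2} = \left(- \frac{9}{2} + \frac{9 i \sqrt{5}}{4}\right)^{2}$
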